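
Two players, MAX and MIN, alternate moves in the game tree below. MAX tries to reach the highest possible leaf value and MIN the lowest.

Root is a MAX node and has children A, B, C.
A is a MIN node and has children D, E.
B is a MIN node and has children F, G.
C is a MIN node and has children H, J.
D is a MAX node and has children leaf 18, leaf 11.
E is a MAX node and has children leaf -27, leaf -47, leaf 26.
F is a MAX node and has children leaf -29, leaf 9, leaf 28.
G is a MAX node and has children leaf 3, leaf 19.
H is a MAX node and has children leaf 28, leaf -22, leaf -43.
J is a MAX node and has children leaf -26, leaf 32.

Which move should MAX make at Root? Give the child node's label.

C

D (MAX): max(18, 11) = 18
E (MAX): max(-27, -47, 26) = 26
A (MIN): min(18, 26) = 18
F (MAX): max(-29, 9, 28) = 28
G (MAX): max(3, 19) = 19
B (MIN): min(28, 19) = 19
H (MAX): max(28, -22, -43) = 28
J (MAX): max(-26, 32) = 32
C (MIN): min(28, 32) = 28
Root (MAX): max(18, 19, 28) = 28
MAX at Root wants the highest of {A=18, B=19, C=28}, so chooses C.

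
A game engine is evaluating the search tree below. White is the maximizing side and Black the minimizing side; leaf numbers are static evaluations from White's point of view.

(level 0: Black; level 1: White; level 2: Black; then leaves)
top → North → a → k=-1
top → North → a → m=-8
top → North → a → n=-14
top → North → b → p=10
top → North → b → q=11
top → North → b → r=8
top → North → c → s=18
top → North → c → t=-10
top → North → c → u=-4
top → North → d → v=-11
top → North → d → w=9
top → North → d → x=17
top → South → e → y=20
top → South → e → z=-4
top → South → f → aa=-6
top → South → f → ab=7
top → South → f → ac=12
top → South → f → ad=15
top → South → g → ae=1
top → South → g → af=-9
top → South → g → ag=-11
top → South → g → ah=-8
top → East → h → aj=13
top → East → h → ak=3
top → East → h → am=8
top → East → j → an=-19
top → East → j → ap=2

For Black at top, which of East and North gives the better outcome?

h (Black): min(13, 3, 8) = 3
j (Black): min(-19, 2) = -19
East (White): max(3, -19) = 3
a (Black): min(-1, -8, -14) = -14
b (Black): min(10, 11, 8) = 8
c (Black): min(18, -10, -4) = -10
d (Black): min(-11, 9, 17) = -11
North (White): max(-14, 8, -10, -11) = 8
Black prefers the lower value; East=3, North=8. East is better since 3 < 8.

East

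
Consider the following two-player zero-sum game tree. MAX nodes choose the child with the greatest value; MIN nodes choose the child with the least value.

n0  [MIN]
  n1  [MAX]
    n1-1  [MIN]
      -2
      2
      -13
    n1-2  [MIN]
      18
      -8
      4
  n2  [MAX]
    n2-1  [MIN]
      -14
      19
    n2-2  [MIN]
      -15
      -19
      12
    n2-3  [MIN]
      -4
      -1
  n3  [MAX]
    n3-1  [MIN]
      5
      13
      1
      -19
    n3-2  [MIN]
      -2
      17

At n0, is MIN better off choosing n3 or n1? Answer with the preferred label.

n3-1 (MIN): min(5, 13, 1, -19) = -19
n3-2 (MIN): min(-2, 17) = -2
n3 (MAX): max(-19, -2) = -2
n1-1 (MIN): min(-2, 2, -13) = -13
n1-2 (MIN): min(18, -8, 4) = -8
n1 (MAX): max(-13, -8) = -8
MIN prefers the lower value; n3=-2, n1=-8. n1 is better since -8 < -2.

n1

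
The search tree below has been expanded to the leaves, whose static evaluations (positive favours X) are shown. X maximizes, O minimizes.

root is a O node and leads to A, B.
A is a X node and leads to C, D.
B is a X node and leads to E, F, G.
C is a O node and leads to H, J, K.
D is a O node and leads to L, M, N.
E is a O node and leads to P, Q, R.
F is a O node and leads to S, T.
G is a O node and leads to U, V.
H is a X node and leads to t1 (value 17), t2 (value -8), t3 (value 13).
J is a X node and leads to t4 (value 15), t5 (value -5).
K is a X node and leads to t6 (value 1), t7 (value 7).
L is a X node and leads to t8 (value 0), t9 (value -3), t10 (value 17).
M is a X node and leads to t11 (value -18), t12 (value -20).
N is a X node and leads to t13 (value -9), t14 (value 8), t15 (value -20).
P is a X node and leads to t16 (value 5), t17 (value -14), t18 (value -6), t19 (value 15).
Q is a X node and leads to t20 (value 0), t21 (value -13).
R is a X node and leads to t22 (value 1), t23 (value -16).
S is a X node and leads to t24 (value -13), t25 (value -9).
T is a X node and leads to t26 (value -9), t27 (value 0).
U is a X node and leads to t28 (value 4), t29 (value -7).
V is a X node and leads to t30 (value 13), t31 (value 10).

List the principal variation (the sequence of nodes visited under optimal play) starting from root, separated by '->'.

H (X): max(17, -8, 13) = 17
J (X): max(15, -5) = 15
K (X): max(1, 7) = 7
C (O): min(17, 15, 7) = 7
L (X): max(0, -3, 17) = 17
M (X): max(-18, -20) = -18
N (X): max(-9, 8, -20) = 8
D (O): min(17, -18, 8) = -18
A (X): max(7, -18) = 7
P (X): max(5, -14, -6, 15) = 15
Q (X): max(0, -13) = 0
R (X): max(1, -16) = 1
E (O): min(15, 0, 1) = 0
S (X): max(-13, -9) = -9
T (X): max(-9, 0) = 0
F (O): min(-9, 0) = -9
U (X): max(4, -7) = 4
V (X): max(13, 10) = 13
G (O): min(4, 13) = 4
B (X): max(0, -9, 4) = 4
root (O): min(7, 4) = 4
At root, O picks B (lowest: 4).
At B, X picks G (highest: 4).
At G, O picks U (lowest: 4).
At U, X picks t28 (highest: 4).
Terminal value 4.

root -> B -> G -> U -> t28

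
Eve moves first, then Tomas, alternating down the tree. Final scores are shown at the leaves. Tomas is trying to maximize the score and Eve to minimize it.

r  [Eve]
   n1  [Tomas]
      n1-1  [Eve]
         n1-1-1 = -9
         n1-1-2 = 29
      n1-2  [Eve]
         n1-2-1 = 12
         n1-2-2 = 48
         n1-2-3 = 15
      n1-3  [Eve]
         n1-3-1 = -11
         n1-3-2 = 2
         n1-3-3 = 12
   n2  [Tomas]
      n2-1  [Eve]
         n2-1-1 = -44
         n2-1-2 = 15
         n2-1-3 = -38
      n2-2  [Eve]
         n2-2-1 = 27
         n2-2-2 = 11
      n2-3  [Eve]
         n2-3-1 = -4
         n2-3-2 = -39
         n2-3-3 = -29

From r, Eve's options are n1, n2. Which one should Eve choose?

n2

n1-1 (Eve): min(-9, 29) = -9
n1-2 (Eve): min(12, 48, 15) = 12
n1-3 (Eve): min(-11, 2, 12) = -11
n1 (Tomas): max(-9, 12, -11) = 12
n2-1 (Eve): min(-44, 15, -38) = -44
n2-2 (Eve): min(27, 11) = 11
n2-3 (Eve): min(-4, -39, -29) = -39
n2 (Tomas): max(-44, 11, -39) = 11
r (Eve): min(12, 11) = 11
Eve at r wants the lowest of {n1=12, n2=11}, so chooses n2.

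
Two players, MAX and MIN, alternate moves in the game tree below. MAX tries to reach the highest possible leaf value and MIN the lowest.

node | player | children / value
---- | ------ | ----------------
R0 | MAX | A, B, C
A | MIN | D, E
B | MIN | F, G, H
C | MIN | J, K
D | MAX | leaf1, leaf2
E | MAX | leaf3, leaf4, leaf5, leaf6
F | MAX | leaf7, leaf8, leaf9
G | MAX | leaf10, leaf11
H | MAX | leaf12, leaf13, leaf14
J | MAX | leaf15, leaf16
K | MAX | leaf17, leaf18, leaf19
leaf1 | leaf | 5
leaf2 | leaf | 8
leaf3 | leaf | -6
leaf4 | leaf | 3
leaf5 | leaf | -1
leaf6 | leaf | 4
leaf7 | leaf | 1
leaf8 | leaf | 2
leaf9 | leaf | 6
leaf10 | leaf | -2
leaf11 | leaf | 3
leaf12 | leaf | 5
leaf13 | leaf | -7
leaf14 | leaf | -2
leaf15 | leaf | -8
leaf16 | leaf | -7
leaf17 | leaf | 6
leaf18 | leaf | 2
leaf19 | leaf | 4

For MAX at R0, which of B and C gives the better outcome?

B

F (MAX): max(1, 2, 6) = 6
G (MAX): max(-2, 3) = 3
H (MAX): max(5, -7, -2) = 5
B (MIN): min(6, 3, 5) = 3
J (MAX): max(-8, -7) = -7
K (MAX): max(6, 2, 4) = 6
C (MIN): min(-7, 6) = -7
MAX prefers the higher value; B=3, C=-7. B is better since 3 > -7.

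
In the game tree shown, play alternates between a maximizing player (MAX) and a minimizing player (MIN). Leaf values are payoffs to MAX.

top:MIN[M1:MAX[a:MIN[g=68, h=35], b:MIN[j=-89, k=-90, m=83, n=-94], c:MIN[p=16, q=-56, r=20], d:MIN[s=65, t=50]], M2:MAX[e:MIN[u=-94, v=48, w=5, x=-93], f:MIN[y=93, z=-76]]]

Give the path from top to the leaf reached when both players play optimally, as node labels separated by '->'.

a (MIN): min(68, 35) = 35
b (MIN): min(-89, -90, 83, -94) = -94
c (MIN): min(16, -56, 20) = -56
d (MIN): min(65, 50) = 50
M1 (MAX): max(35, -94, -56, 50) = 50
e (MIN): min(-94, 48, 5, -93) = -94
f (MIN): min(93, -76) = -76
M2 (MAX): max(-94, -76) = -76
top (MIN): min(50, -76) = -76
At top, MIN picks M2 (lowest: -76).
At M2, MAX picks f (highest: -76).
At f, MIN picks z (lowest: -76).
Terminal value -76.

top -> M2 -> f -> z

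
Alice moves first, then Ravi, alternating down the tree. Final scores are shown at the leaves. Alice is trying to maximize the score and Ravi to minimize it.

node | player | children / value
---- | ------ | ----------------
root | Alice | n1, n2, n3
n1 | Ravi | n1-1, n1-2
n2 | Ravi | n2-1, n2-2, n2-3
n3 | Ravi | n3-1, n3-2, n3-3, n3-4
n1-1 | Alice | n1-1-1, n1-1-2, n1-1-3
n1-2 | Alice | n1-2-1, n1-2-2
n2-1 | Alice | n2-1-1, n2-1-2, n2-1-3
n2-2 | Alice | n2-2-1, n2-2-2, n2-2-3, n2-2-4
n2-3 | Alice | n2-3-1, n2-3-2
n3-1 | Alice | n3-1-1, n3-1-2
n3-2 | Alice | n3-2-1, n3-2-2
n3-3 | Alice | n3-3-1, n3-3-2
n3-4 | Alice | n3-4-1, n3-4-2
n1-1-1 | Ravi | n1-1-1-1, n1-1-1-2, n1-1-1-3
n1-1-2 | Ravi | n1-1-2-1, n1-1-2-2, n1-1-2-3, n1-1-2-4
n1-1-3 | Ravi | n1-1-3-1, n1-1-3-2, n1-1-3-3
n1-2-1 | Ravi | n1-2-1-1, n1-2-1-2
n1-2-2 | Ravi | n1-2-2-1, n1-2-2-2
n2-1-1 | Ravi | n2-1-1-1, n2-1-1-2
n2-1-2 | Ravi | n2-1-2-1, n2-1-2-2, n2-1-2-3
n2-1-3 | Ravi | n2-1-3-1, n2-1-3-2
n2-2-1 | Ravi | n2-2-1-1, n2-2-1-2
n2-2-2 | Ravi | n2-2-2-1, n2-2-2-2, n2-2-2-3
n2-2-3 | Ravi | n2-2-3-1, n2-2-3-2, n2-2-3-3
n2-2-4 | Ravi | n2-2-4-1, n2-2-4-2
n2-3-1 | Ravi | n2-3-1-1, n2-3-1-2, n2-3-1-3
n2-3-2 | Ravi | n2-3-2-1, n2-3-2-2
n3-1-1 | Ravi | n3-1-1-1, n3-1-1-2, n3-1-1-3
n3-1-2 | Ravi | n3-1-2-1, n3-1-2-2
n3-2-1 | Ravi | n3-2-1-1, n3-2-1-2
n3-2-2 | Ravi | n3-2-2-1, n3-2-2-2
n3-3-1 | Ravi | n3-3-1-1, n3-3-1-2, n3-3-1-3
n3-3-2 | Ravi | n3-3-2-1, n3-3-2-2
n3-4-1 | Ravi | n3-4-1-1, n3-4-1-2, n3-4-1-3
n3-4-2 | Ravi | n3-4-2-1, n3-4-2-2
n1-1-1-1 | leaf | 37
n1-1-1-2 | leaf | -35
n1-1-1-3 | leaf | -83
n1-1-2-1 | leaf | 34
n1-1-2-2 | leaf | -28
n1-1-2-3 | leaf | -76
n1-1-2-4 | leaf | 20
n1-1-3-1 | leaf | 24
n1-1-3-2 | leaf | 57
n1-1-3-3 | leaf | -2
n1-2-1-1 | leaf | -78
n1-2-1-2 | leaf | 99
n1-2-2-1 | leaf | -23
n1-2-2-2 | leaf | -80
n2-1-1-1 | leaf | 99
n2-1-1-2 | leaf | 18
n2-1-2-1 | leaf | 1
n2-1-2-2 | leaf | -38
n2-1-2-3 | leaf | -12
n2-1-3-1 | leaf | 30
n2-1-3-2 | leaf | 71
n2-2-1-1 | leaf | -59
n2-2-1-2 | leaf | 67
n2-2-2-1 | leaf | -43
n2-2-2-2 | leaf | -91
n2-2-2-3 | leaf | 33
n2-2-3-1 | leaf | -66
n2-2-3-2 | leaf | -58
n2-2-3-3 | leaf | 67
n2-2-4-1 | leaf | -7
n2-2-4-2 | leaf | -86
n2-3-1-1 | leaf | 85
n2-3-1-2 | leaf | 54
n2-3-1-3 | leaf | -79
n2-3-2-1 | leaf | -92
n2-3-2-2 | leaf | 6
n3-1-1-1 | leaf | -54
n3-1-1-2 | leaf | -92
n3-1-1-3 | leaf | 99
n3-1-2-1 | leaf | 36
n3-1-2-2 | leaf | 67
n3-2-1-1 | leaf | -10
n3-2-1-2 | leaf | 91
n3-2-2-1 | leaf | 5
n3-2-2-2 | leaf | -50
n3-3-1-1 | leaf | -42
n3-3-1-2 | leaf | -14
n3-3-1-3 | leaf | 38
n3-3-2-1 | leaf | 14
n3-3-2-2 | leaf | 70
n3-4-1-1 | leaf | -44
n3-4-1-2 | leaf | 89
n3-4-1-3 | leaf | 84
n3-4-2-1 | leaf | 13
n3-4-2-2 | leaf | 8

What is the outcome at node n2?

n2-1-1 (Ravi): min(99, 18) = 18
n2-1-2 (Ravi): min(1, -38, -12) = -38
n2-1-3 (Ravi): min(30, 71) = 30
n2-1 (Alice): max(18, -38, 30) = 30
n2-2-1 (Ravi): min(-59, 67) = -59
n2-2-2 (Ravi): min(-43, -91, 33) = -91
n2-2-3 (Ravi): min(-66, -58, 67) = -66
n2-2-4 (Ravi): min(-7, -86) = -86
n2-2 (Alice): max(-59, -91, -66, -86) = -59
n2-3-1 (Ravi): min(85, 54, -79) = -79
n2-3-2 (Ravi): min(-92, 6) = -92
n2-3 (Alice): max(-79, -92) = -79
n2 (Ravi): min(30, -59, -79) = -79

-79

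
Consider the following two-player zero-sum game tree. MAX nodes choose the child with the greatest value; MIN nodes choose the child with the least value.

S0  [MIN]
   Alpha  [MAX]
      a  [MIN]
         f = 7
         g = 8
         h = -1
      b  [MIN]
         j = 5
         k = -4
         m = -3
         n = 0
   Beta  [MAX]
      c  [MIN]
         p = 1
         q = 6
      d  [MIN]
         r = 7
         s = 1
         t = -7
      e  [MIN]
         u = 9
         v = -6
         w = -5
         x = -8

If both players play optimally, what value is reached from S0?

a (MIN): min(7, 8, -1) = -1
b (MIN): min(5, -4, -3, 0) = -4
Alpha (MAX): max(-1, -4) = -1
c (MIN): min(1, 6) = 1
d (MIN): min(7, 1, -7) = -7
e (MIN): min(9, -6, -5, -8) = -8
Beta (MAX): max(1, -7, -8) = 1
S0 (MIN): min(-1, 1) = -1

-1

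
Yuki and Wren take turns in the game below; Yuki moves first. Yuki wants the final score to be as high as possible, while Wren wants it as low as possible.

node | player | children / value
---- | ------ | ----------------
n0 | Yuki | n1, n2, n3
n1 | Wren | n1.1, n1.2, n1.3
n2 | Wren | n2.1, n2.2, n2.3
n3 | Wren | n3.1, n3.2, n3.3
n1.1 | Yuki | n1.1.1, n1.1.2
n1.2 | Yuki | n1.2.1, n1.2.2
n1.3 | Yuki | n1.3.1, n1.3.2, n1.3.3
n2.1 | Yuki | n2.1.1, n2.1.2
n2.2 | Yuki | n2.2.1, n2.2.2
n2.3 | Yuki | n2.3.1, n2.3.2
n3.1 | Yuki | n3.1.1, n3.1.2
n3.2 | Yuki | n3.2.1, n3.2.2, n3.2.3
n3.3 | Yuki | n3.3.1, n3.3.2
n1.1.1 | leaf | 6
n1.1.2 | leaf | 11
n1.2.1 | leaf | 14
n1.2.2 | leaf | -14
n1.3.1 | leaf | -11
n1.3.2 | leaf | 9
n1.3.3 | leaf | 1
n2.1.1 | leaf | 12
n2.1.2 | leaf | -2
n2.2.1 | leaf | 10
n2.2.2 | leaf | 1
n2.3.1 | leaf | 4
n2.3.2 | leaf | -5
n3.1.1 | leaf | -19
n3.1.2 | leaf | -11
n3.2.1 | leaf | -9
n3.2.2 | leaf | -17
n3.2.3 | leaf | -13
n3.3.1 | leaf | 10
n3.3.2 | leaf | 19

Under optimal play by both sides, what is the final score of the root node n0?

9

n1.1 (Yuki): max(6, 11) = 11
n1.2 (Yuki): max(14, -14) = 14
n1.3 (Yuki): max(-11, 9, 1) = 9
n1 (Wren): min(11, 14, 9) = 9
n2.1 (Yuki): max(12, -2) = 12
n2.2 (Yuki): max(10, 1) = 10
n2.3 (Yuki): max(4, -5) = 4
n2 (Wren): min(12, 10, 4) = 4
n3.1 (Yuki): max(-19, -11) = -11
n3.2 (Yuki): max(-9, -17, -13) = -9
n3.3 (Yuki): max(10, 19) = 19
n3 (Wren): min(-11, -9, 19) = -11
n0 (Yuki): max(9, 4, -11) = 9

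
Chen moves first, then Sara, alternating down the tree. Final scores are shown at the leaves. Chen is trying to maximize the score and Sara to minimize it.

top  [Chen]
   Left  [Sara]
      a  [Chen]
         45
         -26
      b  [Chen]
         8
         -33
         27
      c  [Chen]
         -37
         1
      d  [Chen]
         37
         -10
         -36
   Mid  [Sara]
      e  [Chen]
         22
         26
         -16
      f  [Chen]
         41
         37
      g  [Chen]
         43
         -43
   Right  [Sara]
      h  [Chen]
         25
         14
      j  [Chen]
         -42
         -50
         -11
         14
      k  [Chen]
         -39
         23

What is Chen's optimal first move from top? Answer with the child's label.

Mid

a (Chen): max(45, -26) = 45
b (Chen): max(8, -33, 27) = 27
c (Chen): max(-37, 1) = 1
d (Chen): max(37, -10, -36) = 37
Left (Sara): min(45, 27, 1, 37) = 1
e (Chen): max(22, 26, -16) = 26
f (Chen): max(41, 37) = 41
g (Chen): max(43, -43) = 43
Mid (Sara): min(26, 41, 43) = 26
h (Chen): max(25, 14) = 25
j (Chen): max(-42, -50, -11, 14) = 14
k (Chen): max(-39, 23) = 23
Right (Sara): min(25, 14, 23) = 14
top (Chen): max(1, 26, 14) = 26
Chen at top wants the highest of {Left=1, Mid=26, Right=14}, so chooses Mid.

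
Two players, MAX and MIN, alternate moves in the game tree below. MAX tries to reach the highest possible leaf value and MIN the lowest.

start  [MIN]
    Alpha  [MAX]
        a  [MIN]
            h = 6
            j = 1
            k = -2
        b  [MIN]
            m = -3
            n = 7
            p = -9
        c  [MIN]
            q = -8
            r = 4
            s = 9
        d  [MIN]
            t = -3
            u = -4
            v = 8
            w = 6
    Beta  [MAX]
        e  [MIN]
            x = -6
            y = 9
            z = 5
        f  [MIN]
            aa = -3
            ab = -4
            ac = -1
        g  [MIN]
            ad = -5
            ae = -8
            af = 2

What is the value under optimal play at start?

-4

a (MIN): min(6, 1, -2) = -2
b (MIN): min(-3, 7, -9) = -9
c (MIN): min(-8, 4, 9) = -8
d (MIN): min(-3, -4, 8, 6) = -4
Alpha (MAX): max(-2, -9, -8, -4) = -2
e (MIN): min(-6, 9, 5) = -6
f (MIN): min(-3, -4, -1) = -4
g (MIN): min(-5, -8, 2) = -8
Beta (MAX): max(-6, -4, -8) = -4
start (MIN): min(-2, -4) = -4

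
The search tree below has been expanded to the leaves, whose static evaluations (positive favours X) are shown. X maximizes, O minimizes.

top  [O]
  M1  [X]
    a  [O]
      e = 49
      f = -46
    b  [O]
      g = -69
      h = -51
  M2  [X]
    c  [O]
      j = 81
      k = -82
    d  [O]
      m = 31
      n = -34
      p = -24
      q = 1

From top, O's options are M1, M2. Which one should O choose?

a (O): min(49, -46) = -46
b (O): min(-69, -51) = -69
M1 (X): max(-46, -69) = -46
c (O): min(81, -82) = -82
d (O): min(31, -34, -24, 1) = -34
M2 (X): max(-82, -34) = -34
top (O): min(-46, -34) = -46
O at top wants the lowest of {M1=-46, M2=-34}, so chooses M1.

M1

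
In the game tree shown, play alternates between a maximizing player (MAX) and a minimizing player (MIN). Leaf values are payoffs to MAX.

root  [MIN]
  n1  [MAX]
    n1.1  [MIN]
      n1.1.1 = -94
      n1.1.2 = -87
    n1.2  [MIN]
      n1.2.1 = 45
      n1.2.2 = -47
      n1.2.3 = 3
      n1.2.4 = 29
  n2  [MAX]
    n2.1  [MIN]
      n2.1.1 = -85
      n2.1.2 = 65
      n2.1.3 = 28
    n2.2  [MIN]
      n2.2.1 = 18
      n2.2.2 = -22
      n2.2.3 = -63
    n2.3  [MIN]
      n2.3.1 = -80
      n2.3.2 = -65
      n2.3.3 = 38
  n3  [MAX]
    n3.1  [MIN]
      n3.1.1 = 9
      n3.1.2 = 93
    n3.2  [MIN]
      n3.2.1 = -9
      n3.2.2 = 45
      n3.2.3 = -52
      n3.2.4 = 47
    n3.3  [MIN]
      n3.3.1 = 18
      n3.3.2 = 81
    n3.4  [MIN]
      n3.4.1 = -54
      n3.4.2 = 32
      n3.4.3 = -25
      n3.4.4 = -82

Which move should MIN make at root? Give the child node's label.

n1.1 (MIN): min(-94, -87) = -94
n1.2 (MIN): min(45, -47, 3, 29) = -47
n1 (MAX): max(-94, -47) = -47
n2.1 (MIN): min(-85, 65, 28) = -85
n2.2 (MIN): min(18, -22, -63) = -63
n2.3 (MIN): min(-80, -65, 38) = -80
n2 (MAX): max(-85, -63, -80) = -63
n3.1 (MIN): min(9, 93) = 9
n3.2 (MIN): min(-9, 45, -52, 47) = -52
n3.3 (MIN): min(18, 81) = 18
n3.4 (MIN): min(-54, 32, -25, -82) = -82
n3 (MAX): max(9, -52, 18, -82) = 18
root (MIN): min(-47, -63, 18) = -63
MIN at root wants the lowest of {n1=-47, n2=-63, n3=18}, so chooses n2.

n2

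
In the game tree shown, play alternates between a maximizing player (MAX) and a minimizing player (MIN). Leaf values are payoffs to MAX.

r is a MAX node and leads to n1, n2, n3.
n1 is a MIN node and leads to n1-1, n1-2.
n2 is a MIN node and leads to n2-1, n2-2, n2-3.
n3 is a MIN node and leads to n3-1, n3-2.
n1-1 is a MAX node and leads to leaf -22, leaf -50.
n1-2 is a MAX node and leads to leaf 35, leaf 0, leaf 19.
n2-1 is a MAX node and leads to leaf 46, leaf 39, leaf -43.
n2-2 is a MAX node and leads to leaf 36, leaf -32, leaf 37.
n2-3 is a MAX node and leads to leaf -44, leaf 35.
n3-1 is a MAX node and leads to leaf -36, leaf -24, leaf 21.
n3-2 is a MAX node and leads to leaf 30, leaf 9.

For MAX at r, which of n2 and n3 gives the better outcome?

n2

n2-1 (MAX): max(46, 39, -43) = 46
n2-2 (MAX): max(36, -32, 37) = 37
n2-3 (MAX): max(-44, 35) = 35
n2 (MIN): min(46, 37, 35) = 35
n3-1 (MAX): max(-36, -24, 21) = 21
n3-2 (MAX): max(30, 9) = 30
n3 (MIN): min(21, 30) = 21
MAX prefers the higher value; n2=35, n3=21. n2 is better since 35 > 21.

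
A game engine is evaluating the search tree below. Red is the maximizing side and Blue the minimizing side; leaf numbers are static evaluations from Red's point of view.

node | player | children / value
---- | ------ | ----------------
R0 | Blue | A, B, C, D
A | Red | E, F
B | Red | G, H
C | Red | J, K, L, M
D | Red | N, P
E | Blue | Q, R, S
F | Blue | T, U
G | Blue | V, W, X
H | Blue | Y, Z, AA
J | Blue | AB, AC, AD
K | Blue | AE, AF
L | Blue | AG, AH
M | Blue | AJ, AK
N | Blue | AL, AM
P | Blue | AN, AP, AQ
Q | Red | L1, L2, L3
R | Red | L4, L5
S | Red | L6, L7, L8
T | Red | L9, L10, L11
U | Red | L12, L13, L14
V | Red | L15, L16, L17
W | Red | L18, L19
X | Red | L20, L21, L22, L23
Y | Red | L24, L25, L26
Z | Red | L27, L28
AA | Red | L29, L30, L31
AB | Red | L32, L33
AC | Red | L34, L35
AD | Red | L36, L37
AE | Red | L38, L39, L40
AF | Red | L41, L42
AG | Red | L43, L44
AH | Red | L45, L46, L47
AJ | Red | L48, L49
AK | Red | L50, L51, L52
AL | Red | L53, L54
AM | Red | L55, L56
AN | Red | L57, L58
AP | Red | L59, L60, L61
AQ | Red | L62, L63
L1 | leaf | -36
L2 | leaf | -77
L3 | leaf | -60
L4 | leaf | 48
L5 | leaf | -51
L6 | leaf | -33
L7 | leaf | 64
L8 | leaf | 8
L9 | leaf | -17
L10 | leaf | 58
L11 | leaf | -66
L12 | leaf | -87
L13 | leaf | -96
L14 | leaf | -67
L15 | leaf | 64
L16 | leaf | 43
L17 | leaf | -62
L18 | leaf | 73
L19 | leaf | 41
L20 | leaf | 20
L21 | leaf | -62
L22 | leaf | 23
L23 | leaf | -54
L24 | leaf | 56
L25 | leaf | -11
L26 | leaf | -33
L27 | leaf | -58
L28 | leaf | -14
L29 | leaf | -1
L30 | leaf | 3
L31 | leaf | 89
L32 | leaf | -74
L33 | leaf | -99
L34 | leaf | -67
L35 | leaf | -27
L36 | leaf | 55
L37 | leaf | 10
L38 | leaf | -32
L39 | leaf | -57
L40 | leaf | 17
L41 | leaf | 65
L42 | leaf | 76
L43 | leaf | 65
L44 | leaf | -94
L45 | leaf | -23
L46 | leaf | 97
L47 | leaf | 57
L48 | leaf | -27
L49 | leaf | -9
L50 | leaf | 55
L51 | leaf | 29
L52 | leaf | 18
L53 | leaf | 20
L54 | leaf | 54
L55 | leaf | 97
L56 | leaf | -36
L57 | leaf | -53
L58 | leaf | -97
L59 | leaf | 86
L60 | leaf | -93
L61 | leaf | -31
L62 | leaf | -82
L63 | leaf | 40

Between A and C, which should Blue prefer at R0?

A

Q (Red): max(-36, -77, -60) = -36
R (Red): max(48, -51) = 48
S (Red): max(-33, 64, 8) = 64
E (Blue): min(-36, 48, 64) = -36
T (Red): max(-17, 58, -66) = 58
U (Red): max(-87, -96, -67) = -67
F (Blue): min(58, -67) = -67
A (Red): max(-36, -67) = -36
AB (Red): max(-74, -99) = -74
AC (Red): max(-67, -27) = -27
AD (Red): max(55, 10) = 55
J (Blue): min(-74, -27, 55) = -74
AE (Red): max(-32, -57, 17) = 17
AF (Red): max(65, 76) = 76
K (Blue): min(17, 76) = 17
AG (Red): max(65, -94) = 65
AH (Red): max(-23, 97, 57) = 97
L (Blue): min(65, 97) = 65
AJ (Red): max(-27, -9) = -9
AK (Red): max(55, 29, 18) = 55
M (Blue): min(-9, 55) = -9
C (Red): max(-74, 17, 65, -9) = 65
Blue prefers the lower value; A=-36, C=65. A is better since -36 < 65.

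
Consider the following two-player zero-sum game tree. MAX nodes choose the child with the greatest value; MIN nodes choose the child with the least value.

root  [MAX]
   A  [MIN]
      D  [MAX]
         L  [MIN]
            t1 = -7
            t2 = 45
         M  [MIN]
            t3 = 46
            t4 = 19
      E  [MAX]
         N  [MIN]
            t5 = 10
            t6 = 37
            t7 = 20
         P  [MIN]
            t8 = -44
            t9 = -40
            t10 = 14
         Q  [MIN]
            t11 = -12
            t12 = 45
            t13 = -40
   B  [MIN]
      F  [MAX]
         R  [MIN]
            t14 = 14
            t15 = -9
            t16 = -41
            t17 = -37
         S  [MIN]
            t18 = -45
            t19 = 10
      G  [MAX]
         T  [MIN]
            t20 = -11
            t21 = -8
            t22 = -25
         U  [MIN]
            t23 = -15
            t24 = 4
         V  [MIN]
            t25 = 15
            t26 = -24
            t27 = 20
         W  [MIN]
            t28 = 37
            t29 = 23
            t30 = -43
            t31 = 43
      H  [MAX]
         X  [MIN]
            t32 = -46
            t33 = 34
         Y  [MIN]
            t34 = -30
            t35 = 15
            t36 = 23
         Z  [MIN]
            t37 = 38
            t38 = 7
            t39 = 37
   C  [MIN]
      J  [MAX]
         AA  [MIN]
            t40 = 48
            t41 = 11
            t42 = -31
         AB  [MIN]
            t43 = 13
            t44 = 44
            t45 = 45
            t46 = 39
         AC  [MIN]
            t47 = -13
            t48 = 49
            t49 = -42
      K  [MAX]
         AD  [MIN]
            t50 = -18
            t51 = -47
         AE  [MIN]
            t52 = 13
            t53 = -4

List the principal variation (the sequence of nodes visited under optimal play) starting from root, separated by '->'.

L (MIN): min(-7, 45) = -7
M (MIN): min(46, 19) = 19
D (MAX): max(-7, 19) = 19
N (MIN): min(10, 37, 20) = 10
P (MIN): min(-44, -40, 14) = -44
Q (MIN): min(-12, 45, -40) = -40
E (MAX): max(10, -44, -40) = 10
A (MIN): min(19, 10) = 10
R (MIN): min(14, -9, -41, -37) = -41
S (MIN): min(-45, 10) = -45
F (MAX): max(-41, -45) = -41
T (MIN): min(-11, -8, -25) = -25
U (MIN): min(-15, 4) = -15
V (MIN): min(15, -24, 20) = -24
W (MIN): min(37, 23, -43, 43) = -43
G (MAX): max(-25, -15, -24, -43) = -15
X (MIN): min(-46, 34) = -46
Y (MIN): min(-30, 15, 23) = -30
Z (MIN): min(38, 7, 37) = 7
H (MAX): max(-46, -30, 7) = 7
B (MIN): min(-41, -15, 7) = -41
AA (MIN): min(48, 11, -31) = -31
AB (MIN): min(13, 44, 45, 39) = 13
AC (MIN): min(-13, 49, -42) = -42
J (MAX): max(-31, 13, -42) = 13
AD (MIN): min(-18, -47) = -47
AE (MIN): min(13, -4) = -4
K (MAX): max(-47, -4) = -4
C (MIN): min(13, -4) = -4
root (MAX): max(10, -41, -4) = 10
At root, MAX picks A (highest: 10).
At A, MIN picks E (lowest: 10).
At E, MAX picks N (highest: 10).
At N, MIN picks t5 (lowest: 10).
Terminal value 10.

root -> A -> E -> N -> t5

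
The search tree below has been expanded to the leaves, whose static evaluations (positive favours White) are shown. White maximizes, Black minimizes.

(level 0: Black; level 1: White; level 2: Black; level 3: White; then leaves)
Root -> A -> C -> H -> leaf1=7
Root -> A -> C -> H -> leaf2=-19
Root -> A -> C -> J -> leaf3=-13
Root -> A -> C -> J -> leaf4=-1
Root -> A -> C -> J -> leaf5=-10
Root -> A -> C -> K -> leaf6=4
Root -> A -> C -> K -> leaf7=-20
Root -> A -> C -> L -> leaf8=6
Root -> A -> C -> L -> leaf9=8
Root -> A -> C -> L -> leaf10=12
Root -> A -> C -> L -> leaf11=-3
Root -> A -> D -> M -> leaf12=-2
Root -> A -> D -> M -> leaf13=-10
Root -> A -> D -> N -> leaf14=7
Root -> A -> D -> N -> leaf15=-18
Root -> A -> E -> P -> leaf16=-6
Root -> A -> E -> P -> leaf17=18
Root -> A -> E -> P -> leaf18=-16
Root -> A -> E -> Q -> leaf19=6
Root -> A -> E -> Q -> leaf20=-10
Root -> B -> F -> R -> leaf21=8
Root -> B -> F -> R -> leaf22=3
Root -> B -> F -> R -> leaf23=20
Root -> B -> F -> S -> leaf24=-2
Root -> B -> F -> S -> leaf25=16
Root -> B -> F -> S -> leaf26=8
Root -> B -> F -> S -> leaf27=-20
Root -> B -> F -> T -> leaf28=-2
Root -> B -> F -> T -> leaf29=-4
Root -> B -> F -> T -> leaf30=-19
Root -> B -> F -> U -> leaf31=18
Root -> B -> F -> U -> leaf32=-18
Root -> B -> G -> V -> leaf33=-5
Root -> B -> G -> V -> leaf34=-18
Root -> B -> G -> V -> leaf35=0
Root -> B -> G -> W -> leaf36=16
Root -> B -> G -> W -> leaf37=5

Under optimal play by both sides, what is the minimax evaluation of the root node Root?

H (White): max(7, -19) = 7
J (White): max(-13, -1, -10) = -1
K (White): max(4, -20) = 4
L (White): max(6, 8, 12, -3) = 12
C (Black): min(7, -1, 4, 12) = -1
M (White): max(-2, -10) = -2
N (White): max(7, -18) = 7
D (Black): min(-2, 7) = -2
P (White): max(-6, 18, -16) = 18
Q (White): max(6, -10) = 6
E (Black): min(18, 6) = 6
A (White): max(-1, -2, 6) = 6
R (White): max(8, 3, 20) = 20
S (White): max(-2, 16, 8, -20) = 16
T (White): max(-2, -4, -19) = -2
U (White): max(18, -18) = 18
F (Black): min(20, 16, -2, 18) = -2
V (White): max(-5, -18, 0) = 0
W (White): max(16, 5) = 16
G (Black): min(0, 16) = 0
B (White): max(-2, 0) = 0
Root (Black): min(6, 0) = 0

0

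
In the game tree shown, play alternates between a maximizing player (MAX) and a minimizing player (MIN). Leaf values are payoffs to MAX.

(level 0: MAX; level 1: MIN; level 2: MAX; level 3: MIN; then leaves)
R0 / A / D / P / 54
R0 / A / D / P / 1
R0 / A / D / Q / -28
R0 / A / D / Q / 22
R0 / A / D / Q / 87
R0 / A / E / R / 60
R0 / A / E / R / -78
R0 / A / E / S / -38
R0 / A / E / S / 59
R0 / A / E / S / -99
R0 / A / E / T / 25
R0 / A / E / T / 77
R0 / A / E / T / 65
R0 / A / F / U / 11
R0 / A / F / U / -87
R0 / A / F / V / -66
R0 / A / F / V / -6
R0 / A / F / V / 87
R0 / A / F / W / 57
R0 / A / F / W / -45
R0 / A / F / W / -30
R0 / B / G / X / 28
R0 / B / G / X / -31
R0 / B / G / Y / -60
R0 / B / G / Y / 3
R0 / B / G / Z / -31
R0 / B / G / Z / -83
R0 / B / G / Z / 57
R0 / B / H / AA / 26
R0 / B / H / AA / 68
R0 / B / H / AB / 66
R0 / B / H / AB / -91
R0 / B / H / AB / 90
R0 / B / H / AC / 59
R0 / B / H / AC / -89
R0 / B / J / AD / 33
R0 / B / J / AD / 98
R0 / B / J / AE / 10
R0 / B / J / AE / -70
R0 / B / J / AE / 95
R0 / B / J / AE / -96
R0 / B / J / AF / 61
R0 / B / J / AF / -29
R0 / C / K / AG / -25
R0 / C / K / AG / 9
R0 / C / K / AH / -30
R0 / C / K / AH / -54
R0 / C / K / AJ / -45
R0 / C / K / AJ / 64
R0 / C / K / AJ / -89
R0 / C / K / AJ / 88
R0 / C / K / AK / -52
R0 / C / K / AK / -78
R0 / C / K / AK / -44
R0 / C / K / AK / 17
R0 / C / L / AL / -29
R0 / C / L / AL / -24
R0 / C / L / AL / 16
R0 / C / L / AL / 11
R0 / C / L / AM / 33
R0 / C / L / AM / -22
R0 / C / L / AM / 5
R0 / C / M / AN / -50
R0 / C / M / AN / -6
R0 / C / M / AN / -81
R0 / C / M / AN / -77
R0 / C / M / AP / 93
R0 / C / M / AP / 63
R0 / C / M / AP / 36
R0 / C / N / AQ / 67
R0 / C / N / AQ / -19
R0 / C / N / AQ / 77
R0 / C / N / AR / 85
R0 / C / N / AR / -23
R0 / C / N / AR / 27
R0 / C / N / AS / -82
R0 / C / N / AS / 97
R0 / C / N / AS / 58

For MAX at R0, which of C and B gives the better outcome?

C

AG (MIN): min(-25, 9) = -25
AH (MIN): min(-30, -54) = -54
AJ (MIN): min(-45, 64, -89, 88) = -89
AK (MIN): min(-52, -78, -44, 17) = -78
K (MAX): max(-25, -54, -89, -78) = -25
AL (MIN): min(-29, -24, 16, 11) = -29
AM (MIN): min(33, -22, 5) = -22
L (MAX): max(-29, -22) = -22
AN (MIN): min(-50, -6, -81, -77) = -81
AP (MIN): min(93, 63, 36) = 36
M (MAX): max(-81, 36) = 36
AQ (MIN): min(67, -19, 77) = -19
AR (MIN): min(85, -23, 27) = -23
AS (MIN): min(-82, 97, 58) = -82
N (MAX): max(-19, -23, -82) = -19
C (MIN): min(-25, -22, 36, -19) = -25
X (MIN): min(28, -31) = -31
Y (MIN): min(-60, 3) = -60
Z (MIN): min(-31, -83, 57) = -83
G (MAX): max(-31, -60, -83) = -31
AA (MIN): min(26, 68) = 26
AB (MIN): min(66, -91, 90) = -91
AC (MIN): min(59, -89) = -89
H (MAX): max(26, -91, -89) = 26
AD (MIN): min(33, 98) = 33
AE (MIN): min(10, -70, 95, -96) = -96
AF (MIN): min(61, -29) = -29
J (MAX): max(33, -96, -29) = 33
B (MIN): min(-31, 26, 33) = -31
MAX prefers the higher value; C=-25, B=-31. C is better since -25 > -31.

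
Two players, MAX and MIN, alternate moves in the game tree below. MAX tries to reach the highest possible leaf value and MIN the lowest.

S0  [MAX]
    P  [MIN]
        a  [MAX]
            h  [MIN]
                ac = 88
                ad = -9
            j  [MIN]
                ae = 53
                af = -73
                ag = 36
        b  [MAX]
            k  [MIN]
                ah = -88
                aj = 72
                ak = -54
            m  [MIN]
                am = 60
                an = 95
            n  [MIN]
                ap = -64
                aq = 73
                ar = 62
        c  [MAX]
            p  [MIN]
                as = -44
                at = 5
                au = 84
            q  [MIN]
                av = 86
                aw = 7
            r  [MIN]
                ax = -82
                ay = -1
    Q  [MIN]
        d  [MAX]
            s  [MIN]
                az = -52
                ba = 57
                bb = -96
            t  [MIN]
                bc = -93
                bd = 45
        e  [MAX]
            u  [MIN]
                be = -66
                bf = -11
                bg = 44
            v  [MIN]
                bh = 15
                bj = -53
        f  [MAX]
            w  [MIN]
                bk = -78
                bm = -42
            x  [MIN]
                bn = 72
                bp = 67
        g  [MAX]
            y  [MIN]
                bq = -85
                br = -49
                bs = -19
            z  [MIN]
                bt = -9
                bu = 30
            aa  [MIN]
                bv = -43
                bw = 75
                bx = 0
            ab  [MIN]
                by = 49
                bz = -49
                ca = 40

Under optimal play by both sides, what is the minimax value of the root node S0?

h (MIN): min(88, -9) = -9
j (MIN): min(53, -73, 36) = -73
a (MAX): max(-9, -73) = -9
k (MIN): min(-88, 72, -54) = -88
m (MIN): min(60, 95) = 60
n (MIN): min(-64, 73, 62) = -64
b (MAX): max(-88, 60, -64) = 60
p (MIN): min(-44, 5, 84) = -44
q (MIN): min(86, 7) = 7
r (MIN): min(-82, -1) = -82
c (MAX): max(-44, 7, -82) = 7
P (MIN): min(-9, 60, 7) = -9
s (MIN): min(-52, 57, -96) = -96
t (MIN): min(-93, 45) = -93
d (MAX): max(-96, -93) = -93
u (MIN): min(-66, -11, 44) = -66
v (MIN): min(15, -53) = -53
e (MAX): max(-66, -53) = -53
w (MIN): min(-78, -42) = -78
x (MIN): min(72, 67) = 67
f (MAX): max(-78, 67) = 67
y (MIN): min(-85, -49, -19) = -85
z (MIN): min(-9, 30) = -9
aa (MIN): min(-43, 75, 0) = -43
ab (MIN): min(49, -49, 40) = -49
g (MAX): max(-85, -9, -43, -49) = -9
Q (MIN): min(-93, -53, 67, -9) = -93
S0 (MAX): max(-9, -93) = -9

-9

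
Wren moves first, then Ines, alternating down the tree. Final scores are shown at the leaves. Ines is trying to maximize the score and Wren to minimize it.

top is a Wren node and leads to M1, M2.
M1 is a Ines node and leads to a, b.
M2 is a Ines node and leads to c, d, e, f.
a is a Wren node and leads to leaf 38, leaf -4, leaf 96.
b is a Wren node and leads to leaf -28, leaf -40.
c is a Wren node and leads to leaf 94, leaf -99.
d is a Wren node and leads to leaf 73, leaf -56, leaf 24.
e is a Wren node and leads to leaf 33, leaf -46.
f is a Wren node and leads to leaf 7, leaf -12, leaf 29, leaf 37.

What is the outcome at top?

a (Wren): min(38, -4, 96) = -4
b (Wren): min(-28, -40) = -40
M1 (Ines): max(-4, -40) = -4
c (Wren): min(94, -99) = -99
d (Wren): min(73, -56, 24) = -56
e (Wren): min(33, -46) = -46
f (Wren): min(7, -12, 29, 37) = -12
M2 (Ines): max(-99, -56, -46, -12) = -12
top (Wren): min(-4, -12) = -12

-12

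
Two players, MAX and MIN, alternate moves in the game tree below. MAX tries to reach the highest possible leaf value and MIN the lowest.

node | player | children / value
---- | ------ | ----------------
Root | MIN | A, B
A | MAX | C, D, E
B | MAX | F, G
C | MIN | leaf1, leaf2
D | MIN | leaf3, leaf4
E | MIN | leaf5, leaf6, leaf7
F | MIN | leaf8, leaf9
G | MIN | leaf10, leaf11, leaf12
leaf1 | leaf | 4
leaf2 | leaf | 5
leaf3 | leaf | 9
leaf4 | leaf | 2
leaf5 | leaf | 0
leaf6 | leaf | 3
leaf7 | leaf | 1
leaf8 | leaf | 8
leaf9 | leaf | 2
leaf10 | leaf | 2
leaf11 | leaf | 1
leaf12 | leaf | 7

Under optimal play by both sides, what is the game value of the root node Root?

2

C (MIN): min(4, 5) = 4
D (MIN): min(9, 2) = 2
E (MIN): min(0, 3, 1) = 0
A (MAX): max(4, 2, 0) = 4
F (MIN): min(8, 2) = 2
G (MIN): min(2, 1, 7) = 1
B (MAX): max(2, 1) = 2
Root (MIN): min(4, 2) = 2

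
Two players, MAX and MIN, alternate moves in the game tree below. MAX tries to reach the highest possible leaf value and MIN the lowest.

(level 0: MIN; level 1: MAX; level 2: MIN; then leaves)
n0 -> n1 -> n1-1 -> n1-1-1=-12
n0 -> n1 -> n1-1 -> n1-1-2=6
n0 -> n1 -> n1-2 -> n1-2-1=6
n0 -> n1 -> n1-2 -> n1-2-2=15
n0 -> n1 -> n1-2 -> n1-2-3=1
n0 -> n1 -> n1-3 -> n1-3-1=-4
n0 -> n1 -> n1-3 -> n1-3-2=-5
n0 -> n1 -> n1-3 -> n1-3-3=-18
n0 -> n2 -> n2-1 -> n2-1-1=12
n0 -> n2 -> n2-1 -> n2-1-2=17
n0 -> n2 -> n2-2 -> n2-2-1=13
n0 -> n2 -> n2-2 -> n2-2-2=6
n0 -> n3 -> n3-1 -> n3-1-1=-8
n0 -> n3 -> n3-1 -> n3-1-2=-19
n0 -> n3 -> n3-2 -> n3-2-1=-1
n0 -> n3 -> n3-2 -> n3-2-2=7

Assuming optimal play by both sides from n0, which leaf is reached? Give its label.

n1-1 (MIN): min(-12, 6) = -12
n1-2 (MIN): min(6, 15, 1) = 1
n1-3 (MIN): min(-4, -5, -18) = -18
n1 (MAX): max(-12, 1, -18) = 1
n2-1 (MIN): min(12, 17) = 12
n2-2 (MIN): min(13, 6) = 6
n2 (MAX): max(12, 6) = 12
n3-1 (MIN): min(-8, -19) = -19
n3-2 (MIN): min(-1, 7) = -1
n3 (MAX): max(-19, -1) = -1
n0 (MIN): min(1, 12, -1) = -1
At n0, MIN picks n3 (lowest: -1).
At n3, MAX picks n3-2 (highest: -1).
At n3-2, MIN picks n3-2-1 (lowest: -1).
Terminal value -1.

n3-2-1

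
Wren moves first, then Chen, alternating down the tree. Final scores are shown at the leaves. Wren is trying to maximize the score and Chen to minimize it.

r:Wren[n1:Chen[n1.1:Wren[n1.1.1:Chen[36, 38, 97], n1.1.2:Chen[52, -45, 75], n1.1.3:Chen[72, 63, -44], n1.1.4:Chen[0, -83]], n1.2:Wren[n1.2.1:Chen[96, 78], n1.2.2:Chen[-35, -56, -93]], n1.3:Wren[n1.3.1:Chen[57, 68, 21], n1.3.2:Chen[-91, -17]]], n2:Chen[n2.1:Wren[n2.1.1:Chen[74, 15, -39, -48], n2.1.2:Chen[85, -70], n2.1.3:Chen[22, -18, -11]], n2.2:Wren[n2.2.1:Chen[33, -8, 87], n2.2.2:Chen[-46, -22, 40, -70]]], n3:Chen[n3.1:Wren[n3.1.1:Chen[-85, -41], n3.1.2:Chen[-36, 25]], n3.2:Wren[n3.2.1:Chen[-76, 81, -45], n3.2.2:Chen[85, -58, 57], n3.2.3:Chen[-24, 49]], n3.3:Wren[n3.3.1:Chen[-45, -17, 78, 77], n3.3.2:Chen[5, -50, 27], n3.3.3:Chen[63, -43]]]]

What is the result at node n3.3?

-43

n3.3.1 (Chen): min(-45, -17, 78, 77) = -45
n3.3.2 (Chen): min(5, -50, 27) = -50
n3.3.3 (Chen): min(63, -43) = -43
n3.3 (Wren): max(-45, -50, -43) = -43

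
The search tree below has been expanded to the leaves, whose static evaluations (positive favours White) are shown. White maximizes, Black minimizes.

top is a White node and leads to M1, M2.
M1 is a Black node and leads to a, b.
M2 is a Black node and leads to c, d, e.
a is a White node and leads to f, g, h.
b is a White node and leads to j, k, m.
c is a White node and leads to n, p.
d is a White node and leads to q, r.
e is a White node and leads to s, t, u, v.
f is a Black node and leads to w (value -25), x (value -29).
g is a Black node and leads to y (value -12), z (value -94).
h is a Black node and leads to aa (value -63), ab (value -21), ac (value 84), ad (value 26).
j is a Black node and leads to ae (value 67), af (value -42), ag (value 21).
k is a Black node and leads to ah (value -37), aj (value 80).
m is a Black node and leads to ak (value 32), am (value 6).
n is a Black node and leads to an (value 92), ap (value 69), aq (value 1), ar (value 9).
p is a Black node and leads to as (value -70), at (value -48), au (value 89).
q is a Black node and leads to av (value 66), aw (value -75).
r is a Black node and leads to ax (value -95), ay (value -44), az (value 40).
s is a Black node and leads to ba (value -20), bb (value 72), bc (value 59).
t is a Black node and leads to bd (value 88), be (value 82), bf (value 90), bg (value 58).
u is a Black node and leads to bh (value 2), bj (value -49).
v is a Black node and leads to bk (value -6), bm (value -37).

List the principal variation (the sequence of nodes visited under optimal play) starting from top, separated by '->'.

top -> M1 -> a -> f -> x

f (Black): min(-25, -29) = -29
g (Black): min(-12, -94) = -94
h (Black): min(-63, -21, 84, 26) = -63
a (White): max(-29, -94, -63) = -29
j (Black): min(67, -42, 21) = -42
k (Black): min(-37, 80) = -37
m (Black): min(32, 6) = 6
b (White): max(-42, -37, 6) = 6
M1 (Black): min(-29, 6) = -29
n (Black): min(92, 69, 1, 9) = 1
p (Black): min(-70, -48, 89) = -70
c (White): max(1, -70) = 1
q (Black): min(66, -75) = -75
r (Black): min(-95, -44, 40) = -95
d (White): max(-75, -95) = -75
s (Black): min(-20, 72, 59) = -20
t (Black): min(88, 82, 90, 58) = 58
u (Black): min(2, -49) = -49
v (Black): min(-6, -37) = -37
e (White): max(-20, 58, -49, -37) = 58
M2 (Black): min(1, -75, 58) = -75
top (White): max(-29, -75) = -29
At top, White picks M1 (highest: -29).
At M1, Black picks a (lowest: -29).
At a, White picks f (highest: -29).
At f, Black picks x (lowest: -29).
Terminal value -29.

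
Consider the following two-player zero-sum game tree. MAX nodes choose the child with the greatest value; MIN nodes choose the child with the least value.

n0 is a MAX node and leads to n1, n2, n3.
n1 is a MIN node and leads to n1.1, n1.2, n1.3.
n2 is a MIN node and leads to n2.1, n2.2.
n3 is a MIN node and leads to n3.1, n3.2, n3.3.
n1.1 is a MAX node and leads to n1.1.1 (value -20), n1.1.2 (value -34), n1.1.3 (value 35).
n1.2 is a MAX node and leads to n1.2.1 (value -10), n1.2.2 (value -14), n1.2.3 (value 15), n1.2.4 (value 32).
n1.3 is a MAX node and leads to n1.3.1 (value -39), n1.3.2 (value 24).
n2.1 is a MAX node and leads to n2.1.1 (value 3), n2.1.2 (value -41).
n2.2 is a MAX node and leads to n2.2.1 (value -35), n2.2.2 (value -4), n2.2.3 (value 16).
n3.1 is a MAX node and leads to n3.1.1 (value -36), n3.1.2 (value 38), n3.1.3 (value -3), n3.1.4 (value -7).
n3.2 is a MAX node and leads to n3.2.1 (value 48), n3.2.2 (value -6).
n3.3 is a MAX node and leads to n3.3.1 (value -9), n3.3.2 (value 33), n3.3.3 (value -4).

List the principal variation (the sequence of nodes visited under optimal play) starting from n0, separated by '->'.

n1.1 (MAX): max(-20, -34, 35) = 35
n1.2 (MAX): max(-10, -14, 15, 32) = 32
n1.3 (MAX): max(-39, 24) = 24
n1 (MIN): min(35, 32, 24) = 24
n2.1 (MAX): max(3, -41) = 3
n2.2 (MAX): max(-35, -4, 16) = 16
n2 (MIN): min(3, 16) = 3
n3.1 (MAX): max(-36, 38, -3, -7) = 38
n3.2 (MAX): max(48, -6) = 48
n3.3 (MAX): max(-9, 33, -4) = 33
n3 (MIN): min(38, 48, 33) = 33
n0 (MAX): max(24, 3, 33) = 33
At n0, MAX picks n3 (highest: 33).
At n3, MIN picks n3.3 (lowest: 33).
At n3.3, MAX picks n3.3.2 (highest: 33).
Terminal value 33.

n0 -> n3 -> n3.3 -> n3.3.2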